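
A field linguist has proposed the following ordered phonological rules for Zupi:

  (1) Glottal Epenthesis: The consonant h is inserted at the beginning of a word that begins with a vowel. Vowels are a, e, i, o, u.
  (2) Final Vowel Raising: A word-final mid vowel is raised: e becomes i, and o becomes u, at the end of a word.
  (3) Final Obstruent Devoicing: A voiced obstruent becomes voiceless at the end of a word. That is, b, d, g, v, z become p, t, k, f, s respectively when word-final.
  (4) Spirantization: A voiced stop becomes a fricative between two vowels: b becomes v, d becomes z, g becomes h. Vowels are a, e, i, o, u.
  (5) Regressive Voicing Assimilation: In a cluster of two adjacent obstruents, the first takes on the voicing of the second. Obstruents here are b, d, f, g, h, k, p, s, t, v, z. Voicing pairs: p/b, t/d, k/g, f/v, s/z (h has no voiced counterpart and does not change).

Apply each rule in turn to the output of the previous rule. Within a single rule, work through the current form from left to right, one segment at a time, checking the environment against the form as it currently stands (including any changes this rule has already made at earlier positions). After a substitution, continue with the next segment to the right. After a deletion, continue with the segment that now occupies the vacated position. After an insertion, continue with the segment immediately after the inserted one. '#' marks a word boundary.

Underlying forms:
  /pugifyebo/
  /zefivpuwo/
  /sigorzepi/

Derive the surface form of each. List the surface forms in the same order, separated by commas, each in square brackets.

[puhifyevu], [zefifpuwu], [sihorzepi]

/pugifyebo/:
  (1) Glottal Epenthesis: no change — [pugifyebo]
  (2) Final Vowel Raising: [pugifyebo] → [pugifyebu]
  (3) Final Obstruent Devoicing: no change — [pugifyebu]
  (4) Spirantization: [pugifyebu] → [puhifyevu]
  (5) Regressive Voicing Assimilation: no change — [puhifyevu]
/zefivpuwo/:
  (1) Glottal Epenthesis: no change — [zefivpuwo]
  (2) Final Vowel Raising: [zefivpuwo] → [zefivpuwu]
  (3) Final Obstruent Devoicing: no change — [zefivpuwu]
  (4) Spirantization: no change — [zefivpuwu]
  (5) Regressive Voicing Assimilation: [zefivpuwu] → [zefifpuwu]
/sigorzepi/:
  (1) Glottal Epenthesis: no change — [sigorzepi]
  (2) Final Vowel Raising: no change — [sigorzepi]
  (3) Final Obstruent Devoicing: no change — [sigorzepi]
  (4) Spirantization: [sigorzepi] → [sihorzepi]
  (5) Regressive Voicing Assimilation: no change — [sihorzepi]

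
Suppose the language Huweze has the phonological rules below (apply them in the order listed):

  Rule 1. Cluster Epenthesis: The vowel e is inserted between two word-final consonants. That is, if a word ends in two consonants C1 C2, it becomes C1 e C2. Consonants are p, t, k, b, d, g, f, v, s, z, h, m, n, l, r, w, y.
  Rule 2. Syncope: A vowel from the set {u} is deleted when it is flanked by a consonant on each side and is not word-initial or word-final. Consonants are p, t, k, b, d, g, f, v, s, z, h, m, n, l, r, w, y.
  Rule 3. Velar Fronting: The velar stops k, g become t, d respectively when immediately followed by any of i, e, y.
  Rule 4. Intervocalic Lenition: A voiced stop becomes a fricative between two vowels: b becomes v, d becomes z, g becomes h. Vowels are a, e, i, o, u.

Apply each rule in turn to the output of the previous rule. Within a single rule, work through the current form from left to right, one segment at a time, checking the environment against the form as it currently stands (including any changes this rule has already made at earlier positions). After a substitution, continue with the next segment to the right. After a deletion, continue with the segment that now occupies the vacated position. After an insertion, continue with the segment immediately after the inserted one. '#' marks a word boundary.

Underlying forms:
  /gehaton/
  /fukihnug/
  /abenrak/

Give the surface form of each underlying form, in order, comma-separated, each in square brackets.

/gehaton/:
  Rule 1 Cluster Epenthesis: no change — [gehaton]
  Rule 2 Syncope: no change — [gehaton]
  Rule 3 Velar Fronting: [gehaton] → [dehaton]
  Rule 4 Intervocalic Lenition: no change — [dehaton]
/fukihnug/:
  Rule 1 Cluster Epenthesis: no change — [fukihnug]
  Rule 2 Syncope: [fukihnug] → [fkihng]
  Rule 3 Velar Fronting: [fkihng] → [ftihng]
  Rule 4 Intervocalic Lenition: no change — [ftihng]
/abenrak/:
  Rule 1 Cluster Epenthesis: no change — [abenrak]
  Rule 2 Syncope: no change — [abenrak]
  Rule 3 Velar Fronting: no change — [abenrak]
  Rule 4 Intervocalic Lenition: [abenrak] → [avenrak]

[dehaton], [ftihng], [avenrak]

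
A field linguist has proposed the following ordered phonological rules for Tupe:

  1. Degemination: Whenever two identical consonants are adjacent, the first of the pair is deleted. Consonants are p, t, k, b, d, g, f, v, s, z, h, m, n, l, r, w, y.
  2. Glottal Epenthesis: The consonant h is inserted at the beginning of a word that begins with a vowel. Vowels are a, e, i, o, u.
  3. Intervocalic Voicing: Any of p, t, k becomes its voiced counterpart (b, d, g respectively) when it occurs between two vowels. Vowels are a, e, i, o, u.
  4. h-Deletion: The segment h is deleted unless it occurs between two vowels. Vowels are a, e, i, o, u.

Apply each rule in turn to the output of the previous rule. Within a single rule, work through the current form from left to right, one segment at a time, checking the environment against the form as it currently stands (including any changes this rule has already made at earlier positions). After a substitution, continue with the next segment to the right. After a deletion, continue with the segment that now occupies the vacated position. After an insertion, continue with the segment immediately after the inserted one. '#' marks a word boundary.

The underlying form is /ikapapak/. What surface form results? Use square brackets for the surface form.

[igababak]

1 Degemination: no change — [ikapapak]
2 Glottal Epenthesis: [ikapapak] → [hikapapak]
3 Intervocalic Voicing: [hikapapak] → [higababak]
4 h-Deletion: [higababak] → [igababak]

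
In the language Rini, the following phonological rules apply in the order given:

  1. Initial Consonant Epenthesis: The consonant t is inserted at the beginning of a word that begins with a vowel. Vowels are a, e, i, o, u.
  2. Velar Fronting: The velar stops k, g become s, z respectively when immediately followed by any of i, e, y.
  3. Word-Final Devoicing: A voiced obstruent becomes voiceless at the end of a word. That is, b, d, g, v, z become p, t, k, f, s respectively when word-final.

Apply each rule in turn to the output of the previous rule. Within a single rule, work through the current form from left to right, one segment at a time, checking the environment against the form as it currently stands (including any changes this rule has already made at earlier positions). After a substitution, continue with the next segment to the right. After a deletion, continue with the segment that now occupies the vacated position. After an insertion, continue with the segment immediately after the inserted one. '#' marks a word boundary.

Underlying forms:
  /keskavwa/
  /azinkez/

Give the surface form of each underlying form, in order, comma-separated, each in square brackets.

/keskavwa/:
  1 Initial Consonant Epenthesis: no change — [keskavwa]
  2 Velar Fronting: [keskavwa] → [seskavwa]
  3 Word-Final Devoicing: no change — [seskavwa]
/azinkez/:
  1 Initial Consonant Epenthesis: [azinkez] → [tazinkez]
  2 Velar Fronting: [tazinkez] → [tazinsez]
  3 Word-Final Devoicing: [tazinsez] → [tazinses]

[seskavwa], [tazinses]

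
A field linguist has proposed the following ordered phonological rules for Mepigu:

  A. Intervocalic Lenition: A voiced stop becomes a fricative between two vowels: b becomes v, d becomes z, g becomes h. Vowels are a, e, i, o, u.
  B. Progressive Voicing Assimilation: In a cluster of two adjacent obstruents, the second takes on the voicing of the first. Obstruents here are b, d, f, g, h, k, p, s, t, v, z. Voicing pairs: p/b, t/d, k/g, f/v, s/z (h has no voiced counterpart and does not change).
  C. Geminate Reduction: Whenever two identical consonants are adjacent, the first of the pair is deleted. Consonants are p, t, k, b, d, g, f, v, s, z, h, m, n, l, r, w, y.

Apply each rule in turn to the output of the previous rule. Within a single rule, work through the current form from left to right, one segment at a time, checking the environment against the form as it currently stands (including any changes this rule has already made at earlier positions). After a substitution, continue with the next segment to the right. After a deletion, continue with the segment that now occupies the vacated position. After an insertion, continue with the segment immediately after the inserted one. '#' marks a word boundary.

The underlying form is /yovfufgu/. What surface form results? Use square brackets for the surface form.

A Intervocalic Lenition: no change — [yovfufgu]
B Progressive Voicing Assimilation: [yovfufgu] → [yovvufku]
C Geminate Reduction: [yovvufku] → [yovufku]

[yovufku]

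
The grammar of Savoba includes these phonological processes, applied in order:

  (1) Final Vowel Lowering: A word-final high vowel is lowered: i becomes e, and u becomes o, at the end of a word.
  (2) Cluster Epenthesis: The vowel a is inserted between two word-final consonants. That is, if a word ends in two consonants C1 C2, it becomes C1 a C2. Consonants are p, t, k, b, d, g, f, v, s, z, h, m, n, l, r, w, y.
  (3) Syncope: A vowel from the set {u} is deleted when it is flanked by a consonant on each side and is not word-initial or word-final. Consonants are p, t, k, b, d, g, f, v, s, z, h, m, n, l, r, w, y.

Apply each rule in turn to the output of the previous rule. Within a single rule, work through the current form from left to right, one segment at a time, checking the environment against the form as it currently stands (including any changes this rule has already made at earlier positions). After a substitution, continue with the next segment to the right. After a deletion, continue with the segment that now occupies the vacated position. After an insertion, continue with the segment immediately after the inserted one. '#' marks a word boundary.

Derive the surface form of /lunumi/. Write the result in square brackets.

(1) Final Vowel Lowering: [lunumi] → [lunume]
(2) Cluster Epenthesis: no change — [lunume]
(3) Syncope: [lunume] → [lnme]

[lnme]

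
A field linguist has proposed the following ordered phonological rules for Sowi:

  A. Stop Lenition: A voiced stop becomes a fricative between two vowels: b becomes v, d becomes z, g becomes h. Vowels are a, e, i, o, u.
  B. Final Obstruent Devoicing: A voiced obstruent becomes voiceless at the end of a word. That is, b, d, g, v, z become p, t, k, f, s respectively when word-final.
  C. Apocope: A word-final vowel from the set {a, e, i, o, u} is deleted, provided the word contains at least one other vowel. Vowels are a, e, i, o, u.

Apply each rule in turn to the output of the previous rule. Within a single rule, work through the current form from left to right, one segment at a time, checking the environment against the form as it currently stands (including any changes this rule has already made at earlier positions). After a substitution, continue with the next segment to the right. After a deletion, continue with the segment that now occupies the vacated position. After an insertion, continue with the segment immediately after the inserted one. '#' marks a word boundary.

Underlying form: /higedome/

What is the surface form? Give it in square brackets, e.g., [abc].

[hihezom]

A Stop Lenition: [higedome] → [hihezome]
B Final Obstruent Devoicing: no change — [hihezome]
C Apocope: [hihezome] → [hihezom]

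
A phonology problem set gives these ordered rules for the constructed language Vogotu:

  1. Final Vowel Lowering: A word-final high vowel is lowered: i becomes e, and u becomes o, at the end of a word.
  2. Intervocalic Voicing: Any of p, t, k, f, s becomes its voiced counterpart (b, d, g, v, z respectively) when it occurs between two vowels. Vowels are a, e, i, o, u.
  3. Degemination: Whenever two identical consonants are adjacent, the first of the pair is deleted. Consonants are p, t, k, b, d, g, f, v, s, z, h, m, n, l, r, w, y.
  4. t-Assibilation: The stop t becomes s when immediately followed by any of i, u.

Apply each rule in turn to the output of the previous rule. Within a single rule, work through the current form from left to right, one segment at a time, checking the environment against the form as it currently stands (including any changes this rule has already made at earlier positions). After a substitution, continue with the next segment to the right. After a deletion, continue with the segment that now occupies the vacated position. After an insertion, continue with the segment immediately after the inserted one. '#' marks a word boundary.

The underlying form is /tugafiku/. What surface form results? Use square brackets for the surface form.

[sugavigo]

1 Final Vowel Lowering: [tugafiku] → [tugafiko]
2 Intervocalic Voicing: [tugafiko] → [tugavigo]
3 Degemination: no change — [tugavigo]
4 t-Assibilation: [tugavigo] → [sugavigo]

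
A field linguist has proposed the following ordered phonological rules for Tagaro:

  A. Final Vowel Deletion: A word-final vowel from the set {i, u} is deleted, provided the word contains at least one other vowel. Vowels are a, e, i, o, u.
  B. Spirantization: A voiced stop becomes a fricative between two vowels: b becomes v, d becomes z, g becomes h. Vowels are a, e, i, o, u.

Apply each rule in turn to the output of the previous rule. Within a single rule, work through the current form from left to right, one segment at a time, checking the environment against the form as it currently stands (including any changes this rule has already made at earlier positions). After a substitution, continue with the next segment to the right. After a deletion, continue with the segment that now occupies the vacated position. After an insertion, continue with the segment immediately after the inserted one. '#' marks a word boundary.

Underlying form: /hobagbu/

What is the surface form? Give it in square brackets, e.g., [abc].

[hovagb]

A Final Vowel Deletion: [hobagbu] → [hobagb]
B Spirantization: [hobagb] → [hovagb]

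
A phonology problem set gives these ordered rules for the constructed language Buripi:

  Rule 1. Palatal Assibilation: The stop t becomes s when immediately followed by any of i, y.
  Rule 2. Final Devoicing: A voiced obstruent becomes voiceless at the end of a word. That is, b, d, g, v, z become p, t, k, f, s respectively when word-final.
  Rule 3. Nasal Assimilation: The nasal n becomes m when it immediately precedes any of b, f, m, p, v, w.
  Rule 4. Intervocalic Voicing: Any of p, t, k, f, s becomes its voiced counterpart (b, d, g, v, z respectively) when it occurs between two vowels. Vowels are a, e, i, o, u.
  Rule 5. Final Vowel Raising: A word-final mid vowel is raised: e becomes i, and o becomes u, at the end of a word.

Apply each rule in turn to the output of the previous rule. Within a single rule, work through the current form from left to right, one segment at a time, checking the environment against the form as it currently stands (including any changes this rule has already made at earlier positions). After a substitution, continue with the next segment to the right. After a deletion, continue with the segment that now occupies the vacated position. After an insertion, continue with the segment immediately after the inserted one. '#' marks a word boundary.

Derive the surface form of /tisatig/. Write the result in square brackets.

Rule 1 Palatal Assibilation: [tisatig] → [sisasig]
Rule 2 Final Devoicing: [sisasig] → [sisasik]
Rule 3 Nasal Assimilation: no change — [sisasik]
Rule 4 Intervocalic Voicing: [sisasik] → [sizazik]
Rule 5 Final Vowel Raising: no change — [sizazik]

[sizazik]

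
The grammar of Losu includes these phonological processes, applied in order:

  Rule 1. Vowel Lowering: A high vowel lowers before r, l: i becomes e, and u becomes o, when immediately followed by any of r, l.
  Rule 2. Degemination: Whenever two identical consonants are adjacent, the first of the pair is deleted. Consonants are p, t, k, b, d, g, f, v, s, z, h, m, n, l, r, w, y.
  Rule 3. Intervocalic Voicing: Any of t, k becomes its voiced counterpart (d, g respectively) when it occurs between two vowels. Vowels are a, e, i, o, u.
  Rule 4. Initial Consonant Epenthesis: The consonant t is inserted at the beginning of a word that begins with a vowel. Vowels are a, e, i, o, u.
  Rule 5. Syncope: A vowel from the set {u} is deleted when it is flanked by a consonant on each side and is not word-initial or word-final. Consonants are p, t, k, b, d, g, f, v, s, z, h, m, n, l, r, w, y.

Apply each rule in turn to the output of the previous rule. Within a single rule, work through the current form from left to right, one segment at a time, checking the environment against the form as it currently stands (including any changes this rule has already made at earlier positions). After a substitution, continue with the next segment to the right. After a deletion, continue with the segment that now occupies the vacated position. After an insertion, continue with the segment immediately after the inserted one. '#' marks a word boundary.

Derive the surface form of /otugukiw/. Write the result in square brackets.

Rule 1 Vowel Lowering: no change — [otugukiw]
Rule 2 Degemination: no change — [otugukiw]
Rule 3 Intervocalic Voicing: [otugukiw] → [odugugiw]
Rule 4 Initial Consonant Epenthesis: [odugugiw] → [todugugiw]
Rule 5 Syncope: [todugugiw] → [todggiw]

[todggiw]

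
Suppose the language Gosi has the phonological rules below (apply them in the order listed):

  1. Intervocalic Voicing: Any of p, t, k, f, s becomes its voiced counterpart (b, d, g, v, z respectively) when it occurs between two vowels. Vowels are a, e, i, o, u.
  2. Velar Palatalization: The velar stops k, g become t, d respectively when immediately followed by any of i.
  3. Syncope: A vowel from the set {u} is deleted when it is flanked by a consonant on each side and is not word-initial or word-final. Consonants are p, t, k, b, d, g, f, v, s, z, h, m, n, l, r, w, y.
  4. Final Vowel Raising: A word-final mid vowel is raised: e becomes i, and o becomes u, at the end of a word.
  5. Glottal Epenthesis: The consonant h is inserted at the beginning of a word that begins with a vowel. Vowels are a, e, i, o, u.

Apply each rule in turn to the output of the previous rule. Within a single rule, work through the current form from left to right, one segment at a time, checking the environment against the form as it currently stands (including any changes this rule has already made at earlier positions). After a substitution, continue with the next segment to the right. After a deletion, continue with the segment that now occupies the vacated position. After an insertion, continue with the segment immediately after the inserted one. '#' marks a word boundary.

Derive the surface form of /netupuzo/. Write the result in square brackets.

[nedbzu]

1 Intervocalic Voicing: [netupuzo] → [nedubuzo]
2 Velar Palatalization: no change — [nedubuzo]
3 Syncope: [nedubuzo] → [nedbzo]
4 Final Vowel Raising: [nedbzo] → [nedbzu]
5 Glottal Epenthesis: no change — [nedbzu]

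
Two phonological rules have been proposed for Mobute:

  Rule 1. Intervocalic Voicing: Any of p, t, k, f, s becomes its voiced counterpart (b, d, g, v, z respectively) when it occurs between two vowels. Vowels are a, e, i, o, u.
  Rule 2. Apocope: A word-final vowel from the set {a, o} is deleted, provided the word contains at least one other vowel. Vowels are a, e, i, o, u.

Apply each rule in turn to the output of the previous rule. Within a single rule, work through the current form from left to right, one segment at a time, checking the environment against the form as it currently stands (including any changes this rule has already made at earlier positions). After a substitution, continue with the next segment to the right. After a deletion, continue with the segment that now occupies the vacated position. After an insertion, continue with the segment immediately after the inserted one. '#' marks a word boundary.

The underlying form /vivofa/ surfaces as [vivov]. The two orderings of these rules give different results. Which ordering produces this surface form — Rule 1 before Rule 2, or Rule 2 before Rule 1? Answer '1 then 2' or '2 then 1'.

1 then 2

Order 1 then 2:
  1 Intervocalic Voicing: [vivofa] → [vivova]
  2 Apocope: [vivova] → [vivov]
  result: [vivov]
Order 2 then 1:
  2 Apocope: [vivofa] → [vivof]
  1 Intervocalic Voicing: no change — [vivof]
  result: [vivof]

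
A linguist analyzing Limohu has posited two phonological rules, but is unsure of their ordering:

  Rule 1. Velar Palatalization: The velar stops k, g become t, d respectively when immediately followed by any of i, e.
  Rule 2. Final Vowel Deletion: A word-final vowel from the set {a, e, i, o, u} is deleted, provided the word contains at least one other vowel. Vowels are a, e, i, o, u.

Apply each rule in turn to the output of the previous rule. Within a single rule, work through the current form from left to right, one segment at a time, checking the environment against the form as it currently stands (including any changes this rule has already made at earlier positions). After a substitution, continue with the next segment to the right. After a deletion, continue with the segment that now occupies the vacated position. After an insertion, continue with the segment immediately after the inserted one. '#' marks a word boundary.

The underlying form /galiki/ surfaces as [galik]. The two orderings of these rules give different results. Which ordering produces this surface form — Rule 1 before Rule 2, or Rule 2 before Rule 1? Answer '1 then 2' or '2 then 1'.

2 then 1

Order 1 then 2:
  1 Velar Palatalization: [galiki] → [galiti]
  2 Final Vowel Deletion: [galiti] → [galit]
  result: [galit]
Order 2 then 1:
  2 Final Vowel Deletion: [galiki] → [galik]
  1 Velar Palatalization: no change — [galik]
  result: [galik]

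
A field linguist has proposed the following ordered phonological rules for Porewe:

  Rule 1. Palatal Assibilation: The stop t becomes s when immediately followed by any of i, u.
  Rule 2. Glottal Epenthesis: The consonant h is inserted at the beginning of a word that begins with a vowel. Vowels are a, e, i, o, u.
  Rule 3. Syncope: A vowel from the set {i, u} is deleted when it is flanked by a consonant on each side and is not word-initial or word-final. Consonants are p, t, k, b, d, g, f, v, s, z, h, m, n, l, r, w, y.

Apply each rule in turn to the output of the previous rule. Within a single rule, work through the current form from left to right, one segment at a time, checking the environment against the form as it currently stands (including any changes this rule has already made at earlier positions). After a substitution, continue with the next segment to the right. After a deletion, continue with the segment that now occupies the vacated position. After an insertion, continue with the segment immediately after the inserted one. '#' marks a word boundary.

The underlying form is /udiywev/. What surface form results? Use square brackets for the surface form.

[hdywev]

Rule 1 Palatal Assibilation: no change — [udiywev]
Rule 2 Glottal Epenthesis: [udiywev] → [hudiywev]
Rule 3 Syncope: [hudiywev] → [hdywev]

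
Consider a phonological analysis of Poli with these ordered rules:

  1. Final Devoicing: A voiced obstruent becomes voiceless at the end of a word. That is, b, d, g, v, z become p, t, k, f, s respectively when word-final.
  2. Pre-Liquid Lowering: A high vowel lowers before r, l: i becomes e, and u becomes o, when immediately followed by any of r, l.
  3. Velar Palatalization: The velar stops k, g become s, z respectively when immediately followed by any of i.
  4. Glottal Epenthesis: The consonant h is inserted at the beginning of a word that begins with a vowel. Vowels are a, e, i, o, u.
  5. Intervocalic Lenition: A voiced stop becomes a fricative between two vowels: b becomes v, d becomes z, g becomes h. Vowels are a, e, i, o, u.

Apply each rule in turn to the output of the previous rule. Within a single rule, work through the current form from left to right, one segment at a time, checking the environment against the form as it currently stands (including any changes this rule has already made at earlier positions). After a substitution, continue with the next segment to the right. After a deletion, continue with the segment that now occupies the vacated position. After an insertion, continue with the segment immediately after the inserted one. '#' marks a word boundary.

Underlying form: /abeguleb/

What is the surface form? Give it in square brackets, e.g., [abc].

[haveholep]

1 Final Devoicing: [abeguleb] → [abegulep]
2 Pre-Liquid Lowering: [abegulep] → [abegolep]
3 Velar Palatalization: no change — [abegolep]
4 Glottal Epenthesis: [abegolep] → [habegolep]
5 Intervocalic Lenition: [habegolep] → [haveholep]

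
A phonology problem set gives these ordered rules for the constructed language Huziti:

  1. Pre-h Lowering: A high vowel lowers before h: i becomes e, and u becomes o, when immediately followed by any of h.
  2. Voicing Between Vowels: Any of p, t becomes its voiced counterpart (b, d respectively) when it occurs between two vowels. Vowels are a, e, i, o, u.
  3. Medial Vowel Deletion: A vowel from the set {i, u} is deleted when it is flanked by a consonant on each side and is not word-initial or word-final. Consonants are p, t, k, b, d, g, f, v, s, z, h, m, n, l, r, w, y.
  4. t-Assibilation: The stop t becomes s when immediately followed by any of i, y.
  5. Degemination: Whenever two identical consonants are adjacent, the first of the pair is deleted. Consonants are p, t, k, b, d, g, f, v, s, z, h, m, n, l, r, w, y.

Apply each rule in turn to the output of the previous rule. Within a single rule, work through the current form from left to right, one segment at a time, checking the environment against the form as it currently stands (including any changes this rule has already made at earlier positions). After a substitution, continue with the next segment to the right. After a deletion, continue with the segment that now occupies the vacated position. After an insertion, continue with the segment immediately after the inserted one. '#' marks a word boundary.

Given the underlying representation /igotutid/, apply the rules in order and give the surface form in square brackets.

[igod]

1 Pre-h Lowering: no change — [igotutid]
2 Voicing Between Vowels: [igotutid] → [igodudid]
3 Medial Vowel Deletion: [igodudid] → [igoddd]
4 t-Assibilation: no change — [igoddd]
5 Degemination: [igoddd] → [igod]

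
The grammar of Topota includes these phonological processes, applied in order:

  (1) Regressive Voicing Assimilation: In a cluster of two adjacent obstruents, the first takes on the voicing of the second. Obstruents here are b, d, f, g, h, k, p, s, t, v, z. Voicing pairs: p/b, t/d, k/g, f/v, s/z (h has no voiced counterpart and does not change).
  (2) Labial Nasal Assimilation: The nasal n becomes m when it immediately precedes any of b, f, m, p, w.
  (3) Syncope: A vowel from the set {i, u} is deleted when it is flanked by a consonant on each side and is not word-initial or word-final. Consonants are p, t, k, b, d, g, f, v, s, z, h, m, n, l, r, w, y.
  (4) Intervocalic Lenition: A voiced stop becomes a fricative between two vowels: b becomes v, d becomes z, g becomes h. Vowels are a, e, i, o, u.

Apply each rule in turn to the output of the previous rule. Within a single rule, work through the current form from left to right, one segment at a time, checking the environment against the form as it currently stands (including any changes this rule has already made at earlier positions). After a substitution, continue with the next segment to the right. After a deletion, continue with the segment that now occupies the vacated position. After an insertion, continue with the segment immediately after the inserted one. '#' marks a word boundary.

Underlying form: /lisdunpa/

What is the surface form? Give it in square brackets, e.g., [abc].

[lzdmpa]

(1) Regressive Voicing Assimilation: [lisdunpa] → [lizdunpa]
(2) Labial Nasal Assimilation: [lizdunpa] → [lizdumpa]
(3) Syncope: [lizdumpa] → [lzdmpa]
(4) Intervocalic Lenition: no change — [lzdmpa]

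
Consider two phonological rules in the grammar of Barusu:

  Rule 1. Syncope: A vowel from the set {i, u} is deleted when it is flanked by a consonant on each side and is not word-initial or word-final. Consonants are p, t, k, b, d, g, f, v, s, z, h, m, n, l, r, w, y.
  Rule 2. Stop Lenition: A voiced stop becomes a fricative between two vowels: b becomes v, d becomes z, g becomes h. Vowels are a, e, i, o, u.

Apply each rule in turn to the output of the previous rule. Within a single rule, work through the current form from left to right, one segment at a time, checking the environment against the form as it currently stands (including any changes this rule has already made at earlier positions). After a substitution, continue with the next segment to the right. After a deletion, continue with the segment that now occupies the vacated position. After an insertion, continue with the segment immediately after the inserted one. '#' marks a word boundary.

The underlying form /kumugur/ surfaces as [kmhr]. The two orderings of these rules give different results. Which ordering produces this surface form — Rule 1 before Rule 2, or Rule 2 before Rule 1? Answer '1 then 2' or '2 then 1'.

2 then 1

Order 1 then 2:
  1 Syncope: [kumugur] → [kmgr]
  2 Stop Lenition: no change — [kmgr]
  result: [kmgr]
Order 2 then 1:
  2 Stop Lenition: [kumugur] → [kumuhur]
  1 Syncope: [kumuhur] → [kmhr]
  result: [kmhr]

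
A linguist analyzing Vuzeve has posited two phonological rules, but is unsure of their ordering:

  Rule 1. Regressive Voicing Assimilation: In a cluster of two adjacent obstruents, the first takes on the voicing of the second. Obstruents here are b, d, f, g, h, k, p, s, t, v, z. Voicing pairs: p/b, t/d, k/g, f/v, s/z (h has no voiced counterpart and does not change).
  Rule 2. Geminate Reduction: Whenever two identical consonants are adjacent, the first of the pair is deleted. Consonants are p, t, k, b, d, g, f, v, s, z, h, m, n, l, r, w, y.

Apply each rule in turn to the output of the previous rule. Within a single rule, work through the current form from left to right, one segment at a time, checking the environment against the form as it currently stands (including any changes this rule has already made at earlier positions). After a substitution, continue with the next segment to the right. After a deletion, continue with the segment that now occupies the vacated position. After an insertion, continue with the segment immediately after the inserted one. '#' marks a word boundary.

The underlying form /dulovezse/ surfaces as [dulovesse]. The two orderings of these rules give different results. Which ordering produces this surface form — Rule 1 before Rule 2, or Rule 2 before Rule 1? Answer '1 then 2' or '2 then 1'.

Order 1 then 2:
  1 Regressive Voicing Assimilation: [dulovezse] → [dulovesse]
  2 Geminate Reduction: [dulovesse] → [dulovese]
  result: [dulovese]
Order 2 then 1:
  2 Geminate Reduction: no change — [dulovezse]
  1 Regressive Voicing Assimilation: [dulovezse] → [dulovesse]
  result: [dulovesse]

2 then 1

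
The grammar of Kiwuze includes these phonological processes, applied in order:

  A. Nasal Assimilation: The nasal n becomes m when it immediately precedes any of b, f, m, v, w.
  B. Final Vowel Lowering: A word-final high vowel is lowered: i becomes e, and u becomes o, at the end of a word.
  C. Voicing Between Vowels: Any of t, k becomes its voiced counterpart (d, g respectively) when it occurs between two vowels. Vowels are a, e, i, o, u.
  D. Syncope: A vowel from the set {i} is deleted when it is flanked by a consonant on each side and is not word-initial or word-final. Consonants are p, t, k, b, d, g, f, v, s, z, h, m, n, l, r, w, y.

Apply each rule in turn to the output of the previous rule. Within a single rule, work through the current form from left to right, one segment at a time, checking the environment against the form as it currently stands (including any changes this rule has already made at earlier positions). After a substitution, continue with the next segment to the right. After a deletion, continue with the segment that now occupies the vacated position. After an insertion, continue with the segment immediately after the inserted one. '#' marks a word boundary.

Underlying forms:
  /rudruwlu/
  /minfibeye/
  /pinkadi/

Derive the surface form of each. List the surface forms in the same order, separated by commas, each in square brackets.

/rudruwlu/:
  A Nasal Assimilation: no change — [rudruwlu]
  B Final Vowel Lowering: [rudruwlu] → [rudruwlo]
  C Voicing Between Vowels: no change — [rudruwlo]
  D Syncope: no change — [rudruwlo]
/minfibeye/:
  A Nasal Assimilation: [minfibeye] → [mimfibeye]
  B Final Vowel Lowering: no change — [mimfibeye]
  C Voicing Between Vowels: no change — [mimfibeye]
  D Syncope: [mimfibeye] → [mmfbeye]
/pinkadi/:
  A Nasal Assimilation: no change — [pinkadi]
  B Final Vowel Lowering: [pinkadi] → [pinkade]
  C Voicing Between Vowels: no change — [pinkade]
  D Syncope: [pinkade] → [pnkade]

[rudruwlo], [mmfbeye], [pnkade]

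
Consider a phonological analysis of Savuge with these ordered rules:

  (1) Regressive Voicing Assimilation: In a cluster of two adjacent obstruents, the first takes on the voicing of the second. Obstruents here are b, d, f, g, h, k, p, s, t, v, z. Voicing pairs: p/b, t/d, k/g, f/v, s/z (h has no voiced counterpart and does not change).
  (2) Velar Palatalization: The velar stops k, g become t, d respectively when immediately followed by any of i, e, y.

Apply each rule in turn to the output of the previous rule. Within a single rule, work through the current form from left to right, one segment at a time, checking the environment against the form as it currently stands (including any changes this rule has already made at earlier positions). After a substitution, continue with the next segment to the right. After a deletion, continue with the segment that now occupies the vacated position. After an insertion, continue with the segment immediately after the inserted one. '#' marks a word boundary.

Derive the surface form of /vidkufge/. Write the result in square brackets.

[vitkuvde]

(1) Regressive Voicing Assimilation: [vidkufge] → [vitkuvge]
(2) Velar Palatalization: [vitkuvge] → [vitkuvde]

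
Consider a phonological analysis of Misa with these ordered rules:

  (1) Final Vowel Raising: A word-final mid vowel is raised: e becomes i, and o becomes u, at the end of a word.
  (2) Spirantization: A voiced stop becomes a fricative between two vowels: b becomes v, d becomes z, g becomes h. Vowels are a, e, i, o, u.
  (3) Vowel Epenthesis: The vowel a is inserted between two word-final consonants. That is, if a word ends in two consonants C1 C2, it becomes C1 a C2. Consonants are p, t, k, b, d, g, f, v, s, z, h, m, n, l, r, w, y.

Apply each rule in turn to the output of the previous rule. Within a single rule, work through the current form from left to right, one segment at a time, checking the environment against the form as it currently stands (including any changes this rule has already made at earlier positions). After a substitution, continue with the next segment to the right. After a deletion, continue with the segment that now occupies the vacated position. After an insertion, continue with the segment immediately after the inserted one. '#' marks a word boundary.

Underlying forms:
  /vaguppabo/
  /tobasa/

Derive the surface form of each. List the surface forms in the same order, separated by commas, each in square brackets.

/vaguppabo/:
  (1) Final Vowel Raising: [vaguppabo] → [vaguppabu]
  (2) Spirantization: [vaguppabu] → [vahuppavu]
  (3) Vowel Epenthesis: no change — [vahuppavu]
/tobasa/:
  (1) Final Vowel Raising: no change — [tobasa]
  (2) Spirantization: [tobasa] → [tovasa]
  (3) Vowel Epenthesis: no change — [tovasa]

[vahuppavu], [tovasa]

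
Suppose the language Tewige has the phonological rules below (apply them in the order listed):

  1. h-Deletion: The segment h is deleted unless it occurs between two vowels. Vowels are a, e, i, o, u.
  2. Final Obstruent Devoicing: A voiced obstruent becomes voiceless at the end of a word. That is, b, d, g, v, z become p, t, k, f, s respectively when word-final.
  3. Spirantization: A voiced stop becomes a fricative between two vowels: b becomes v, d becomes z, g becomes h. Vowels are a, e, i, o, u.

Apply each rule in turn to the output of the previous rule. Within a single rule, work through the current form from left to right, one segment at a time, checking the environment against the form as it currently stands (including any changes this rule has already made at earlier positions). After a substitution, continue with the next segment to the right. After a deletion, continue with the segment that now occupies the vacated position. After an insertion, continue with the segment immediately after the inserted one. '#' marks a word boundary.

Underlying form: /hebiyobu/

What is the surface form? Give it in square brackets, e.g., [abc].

[eviyovu]

1 h-Deletion: [hebiyobu] → [ebiyobu]
2 Final Obstruent Devoicing: no change — [ebiyobu]
3 Spirantization: [ebiyobu] → [eviyovu]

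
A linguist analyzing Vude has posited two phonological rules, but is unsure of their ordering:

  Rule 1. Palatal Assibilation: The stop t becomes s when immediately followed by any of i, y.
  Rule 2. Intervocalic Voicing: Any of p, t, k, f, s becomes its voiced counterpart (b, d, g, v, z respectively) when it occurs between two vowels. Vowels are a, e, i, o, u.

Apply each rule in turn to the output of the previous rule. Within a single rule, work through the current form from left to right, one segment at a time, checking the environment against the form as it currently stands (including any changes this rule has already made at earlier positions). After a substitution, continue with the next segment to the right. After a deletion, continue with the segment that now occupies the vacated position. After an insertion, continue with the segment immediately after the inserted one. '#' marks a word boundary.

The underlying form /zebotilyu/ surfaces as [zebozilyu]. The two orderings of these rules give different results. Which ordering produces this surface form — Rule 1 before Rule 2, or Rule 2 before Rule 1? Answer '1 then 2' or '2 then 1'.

Order 1 then 2:
  1 Palatal Assibilation: [zebotilyu] → [zebosilyu]
  2 Intervocalic Voicing: [zebosilyu] → [zebozilyu]
  result: [zebozilyu]
Order 2 then 1:
  2 Intervocalic Voicing: [zebotilyu] → [zebodilyu]
  1 Palatal Assibilation: no change — [zebodilyu]
  result: [zebodilyu]

1 then 2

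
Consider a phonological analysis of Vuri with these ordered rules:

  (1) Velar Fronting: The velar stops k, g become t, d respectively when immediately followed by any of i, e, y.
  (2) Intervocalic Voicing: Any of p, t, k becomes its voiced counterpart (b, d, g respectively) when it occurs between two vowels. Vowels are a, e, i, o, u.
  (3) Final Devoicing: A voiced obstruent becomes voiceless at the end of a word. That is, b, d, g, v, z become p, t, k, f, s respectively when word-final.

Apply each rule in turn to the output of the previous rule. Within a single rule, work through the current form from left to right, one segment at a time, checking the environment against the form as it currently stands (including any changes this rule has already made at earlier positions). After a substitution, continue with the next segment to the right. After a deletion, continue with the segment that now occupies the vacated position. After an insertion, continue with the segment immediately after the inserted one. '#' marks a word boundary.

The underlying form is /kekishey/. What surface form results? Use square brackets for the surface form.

[tedishey]

(1) Velar Fronting: [kekishey] → [tetishey]
(2) Intervocalic Voicing: [tetishey] → [tedishey]
(3) Final Devoicing: no change — [tedishey]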